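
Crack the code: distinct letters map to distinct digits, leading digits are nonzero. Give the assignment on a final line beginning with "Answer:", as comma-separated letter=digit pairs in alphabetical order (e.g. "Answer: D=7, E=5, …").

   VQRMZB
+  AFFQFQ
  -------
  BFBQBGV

Step 1. [col 1: B + Q ≡ V (mod 10)] several values work for Q in column 1 (B + Q ≡ V (mod 10), carry-in 0); try Q=7, so Q=7.
Step 2. [col 1: B + Q ≡ V (mod 10)] column 1 (B + Q ≡ V (mod 10), carry-in 0) doesn't pin B yet; pick B=1 and continue. So B=1.
Step 3. [col 1: B + Q ≡ V (mod 10)] from column 1 (B=1, Q=7, carry-in 0, digits 1,7 already taken and all letters distinct): V must equal 8, so V=8.
Step 4. [col 2: Z + F ≡ G (mod 10)] column 2 (Z + F ≡ G (mod 10), carry-in 0) doesn't pin Z yet; pick Z=6 and continue. So Z=6.
Step 5. [col 2: Z + F ≡ G (mod 10)] no forcing yet in column 2 (carry-in 0); G=0 is free and consistent — try it, so G=0.
Step 6. [col 2: Z + F ≡ G (mod 10)] in column 2 we have Z+F≡G with carry-in 0; given Z=6, G=0 and digits 0,1,6,7,8 already taken and all letters distinct, that pins F to 4 ⇒ F=4.
Step 7. [col 3: M + Q ≡ B (mod 10)] from column 3 (Q=7, B=1, carry-in 1, digits 0,1,4,6,7,8 already taken and all letters distinct): M must equal 3, so M=3.
Step 8. [col 4: R + F ≡ Q (mod 10)] from column 4 (F=4, Q=7, carry-in 1, digits 0,1,3,4,6,7,8 already taken and all letters distinct): R must equal 2, so R=2.
Step 9. [col 6: V + A ≡ F (mod 10)] column 6: given V=8, F=4, carry-in 1, and digits 0,1,2,3,4,6,7,8 already taken and all letters distinct, V+A≡F (mod 10) forces A=5, so A=5.

Answer: A=5, B=1, F=4, G=0, M=3, Q=7, R=2, V=8, Z=6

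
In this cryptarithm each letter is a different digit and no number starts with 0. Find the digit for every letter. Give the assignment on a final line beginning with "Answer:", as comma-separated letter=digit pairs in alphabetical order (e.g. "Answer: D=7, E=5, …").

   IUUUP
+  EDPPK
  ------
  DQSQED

Step 1. [col 1: P + K ≡ D (mod 10)] no forcing yet in column 1 (carry-in 0); K=6 is free and consistent — try it. So K=6.
Step 2. [col 1: P + K ≡ D (mod 10)] no forcing yet in column 1 (carry-in 0); P=5 is free and consistent — try it. So P=5.
Step 3. [col 1: P + K ≡ D (mod 10)] in column 1 we have P+K≡D with carry-in 0; given P=5, K=6 and digits 5,6 already taken and all letters distinct, that pins D to 1 ⇒ D=1.
Step 4. [col 2: U + P ≡ E (mod 10)] column 2 (U + P ≡ E (mod 10), carry-in 1) doesn't pin E yet; pick E=8 and continue. So E=8.
Step 5. [col 2: U + P ≡ E (mod 10)] column 2 reads U+P+carry(1)=E with P=5, E=8; with digits 1,5,6,8 already taken and all letters distinct, the only value for U is 2. So U=2.
Step 6. [col 3: U + P ≡ Q (mod 10)] in column 3 we have U+P≡Q with carry-in 0; given U=2, P=5 and digits 1,2,5,6,8 already taken and all letters distinct, that pins Q to 7, so Q=7.
Step 7. [col 4: U + D ≡ S (mod 10)] column 4: given U=2, D=1, carry-in 0, and digits 1,2,5,6,7,8 already taken and all letters distinct, U+D≡S (mod 10) forces S=3 ⇒ S=3.
Step 8. [col 5: I + E ≡ Q (mod 10)] in column 5 we have I+E≡Q with carry-in 0; given E=8, Q=7 and digits 1,2,3,5,6,7,8 already taken and all letters distinct, that pins I to 9. So I=9.

Answer: D=1, E=8, I=9, K=6, P=5, Q=7, S=3, U=2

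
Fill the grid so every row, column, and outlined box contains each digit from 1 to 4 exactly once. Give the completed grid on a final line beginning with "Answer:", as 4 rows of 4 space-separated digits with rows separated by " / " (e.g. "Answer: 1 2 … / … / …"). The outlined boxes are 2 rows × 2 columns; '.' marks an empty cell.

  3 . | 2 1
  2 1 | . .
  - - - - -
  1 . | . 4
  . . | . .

Step 1. [r3c3∈{3}] nothing but 3 survives at r3c3, so r3c3=3.
Step 2. [r4c2∈{2,3,4}] r4c2 is the only open cell in row 4 admitting 3. So r4c2=3.
Step 3. [r2c3∈{4}] only 4 remains possible at r2c3. So r2c3=4.
Step 4. [r1c2∈{4}] nothing but 4 survives at r1c2, so r1c2=4.
Step 5. [r3c2∈{2}] nothing but 2 survives at r3c2 ⇒ r3c2=2.
Step 6. [r2c4∈{3}] r2c4 has the single candidate 3. So r2c4=3.
Step 7. [r4c3∈{1}] only 1 remains possible at r4c3. So r4c3=1.
Step 8. [r4c4∈{2}] r4c4's peers cover all but 2 ⇒ r4c4=2.
Step 9. [r4c1∈{4}] r4c1 has the single candidate 4. So r4c1=4.

Answer: 3 4 2 1 / 2 1 4 3 / 1 2 3 4 / 4 3 1 2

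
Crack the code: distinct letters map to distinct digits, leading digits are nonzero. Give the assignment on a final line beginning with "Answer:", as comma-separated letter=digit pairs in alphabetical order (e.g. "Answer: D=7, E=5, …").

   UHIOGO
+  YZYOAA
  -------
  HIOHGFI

Step 1. [col 1: O + A ≡ I (mod 10)] column 1 (O + A ≡ I (mod 10), carry-in 0) doesn't pin A yet; pick A=3 and continue, so A=3.
Step 2. [col 1: O + A ≡ I (mod 10)] column 1 (O + A ≡ I (mod 10), carry-in 0) doesn't pin O yet; pick O=2 and continue ⇒ O=2.
Step 3. [H] the sum has 7 digits but both addends have 6; that extra leading digit H is the final carry, namely 1 ⇒ H=1.
Step 4. [col 1: O + A ≡ I (mod 10)] column 1 reads O+A+carry(0)=I with O=2, A=3; with digits 1,2,3 already taken and all letters distinct, the only value for I is 5, so I=5.
Step 5. [col 2: G + A ≡ F (mod 10)] no forcing yet in column 2 (carry-in 0); G=4 is free and consistent — try it ⇒ G=4.
Step 6. [col 2: G + A ≡ F (mod 10)] in column 2 we have G+A≡F with carry-in 0; given G=4, A=3 and digits 1,2,3,4,5 already taken and all letters distinct, that pins F to 7 ⇒ F=7.
Step 7. [col 4: I + Y ≡ H (mod 10)] column 4: given I=5, H=1, carry-in 0, and digits 1,2,3,4,5,7 already taken and all letters distinct, I+Y≡H (mod 10) forces Y=6. So Y=6.
Step 8. [col 5: H + Z ≡ O (mod 10)] column 5 reads H+Z+carry(1)=O with H=1, O=2; with digits 1,2,3,4,5,6,7 already taken and all letters distinct, the only value for Z is 0. So Z=0.
Step 9. [col 6: U + Y ≡ I (mod 10)] in column 6 we have U+Y≡I with carry-in 0; given Y=6, I=5 and digits 0,1,2,3,4,5,6,7 already taken and all letters distinct, that pins U to 9, so U=9.

Answer: A=3, F=7, G=4, H=1, I=5, O=2, U=9, Y=6, Z=0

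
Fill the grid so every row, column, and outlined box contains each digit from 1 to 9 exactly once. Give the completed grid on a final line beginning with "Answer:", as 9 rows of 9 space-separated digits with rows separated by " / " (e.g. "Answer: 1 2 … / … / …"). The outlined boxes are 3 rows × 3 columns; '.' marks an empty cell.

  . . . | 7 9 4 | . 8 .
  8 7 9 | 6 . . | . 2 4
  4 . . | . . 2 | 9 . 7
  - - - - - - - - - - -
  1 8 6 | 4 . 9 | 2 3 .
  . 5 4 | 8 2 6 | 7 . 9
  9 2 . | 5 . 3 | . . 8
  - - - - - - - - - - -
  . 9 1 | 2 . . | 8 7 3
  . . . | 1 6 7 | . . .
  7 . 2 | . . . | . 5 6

Step 1. [r3c4∈{3}] only 3 remains possible at r3c4. So r3c4=3.
Step 2. [r6c5∈{1,7}] 1 has one home in box 5: r6c5, so r6c5=1.
Step 3. [r1c9∈{1,5}] col 9 places 1 nowhere but r1c9, so r1c9=1.
Step 4. [r3c3∈{5}] nothing but 5 survives at r3c3 ⇒ r3c3=5.
Step 5. [r8c7∈{4}] r8c7 is down to just 4, so r8c7=4.
Step 6. [r8c2∈{3}] r8c2's peers cover all but 3 ⇒ r8c2=3.
Step 7. [r3c8∈{6}] r3c8 is down to just 6. So r3c8=6.
Step 8. [r7c6∈{5}] nothing but 5 survives at r7c6, so r7c6=5.
Step 9. [r2c7∈{3,5}] across row 2, 3 lands solely at r2c7 ⇒ r2c7=3.
Step 10. [r9c5∈{3,4,8}] in row 9, 3 fits only at r9c5. So r9c5=3.
Step 11. [r1c1∈{2,3,6}] 2 has one home in row 1: r1c1. So r1c1=2.
Step 12. [r9c2∈{4}] r9c2's peers cover all but 4, so r9c2=4.
Step 13. [r6c8∈{4}] only 4 remains possible at r6c8 ⇒ r6c8=4.
Step 14. [r3c5∈{8}] r3c5 is down to just 8, so r3c5=8.
Step 15. [r9c6∈{8}] only 8 remains possible at r9c6 ⇒ r9c6=8.
Step 16. [r5c8∈{1}] nothing but 1 survives at r5c8. So r5c8=1.
Step 17. [r8c3∈{8}] nothing but 8 survives at r8c3 ⇒ r8c3=8.
Step 18. [r9c4∈{9}] only 9 remains possible at r9c4 ⇒ r9c4=9.
Step 19. [r3c2∈{1}] r3c2 is down to just 1. So r3c2=1.
Step 20. [r6c7∈{6}] nothing but 6 survives at r6c7. So r6c7=6.
Step 21. [r4c5∈{7}] r4c5 is down to just 7 ⇒ r4c5=7.
Step 22. [r6c3∈{7}] only 7 remains possible at r6c3 ⇒ r6c3=7.
Step 23. [r5c1∈{3}] r5c1 has the single candidate 3 ⇒ r5c1=3.
Step 24. [r7c1∈{6}] r7c1's peers cover all but 6, so r7c1=6.
Step 25. [r8c9∈{2}] r8c9's peers cover all but 2. So r8c9=2.
Step 26. [r2c6∈{1}] r2c6's peers cover all but 1, so r2c6=1.
Step 27. [r2c5∈{5}] r2c5's peers cover all but 5. So r2c5=5.
Step 28. [r4c9∈{5}] r4c9's peers cover all but 5 ⇒ r4c9=5.
Step 29. [r7c5∈{4}] nothing but 4 survives at r7c5. So r7c5=4.
Step 30. [r8c8∈{9}] r8c8's peers cover all but 9 ⇒ r8c8=9.
Step 31. [r1c7∈{5}] only 5 remains possible at r1c7. So r1c7=5.
Step 32. [r8c1∈{5}] only 5 remains possible at r8c1 ⇒ r8c1=5.
Step 33. [r1c3∈{3}] nothing but 3 survives at r1c3. So r1c3=3.
Step 34. [r9c7∈{1}] r9c7 is down to just 1. So r9c7=1.
Step 35. [r1c2∈{6}] r1c2 is down to just 6. So r1c2=6.

Answer: 2 6 3 7 9 4 5 8 1 / 8 7 9 6 5 1 3 2 4 / 4 1 5 3 8 2 9 6 7 / 1 8 6 4 7 9 2 3 5 / 3 5 4 8 2 6 7 1 9 / 9 2 7 5 1 3 6 4 8 / 6 9 1 2 4 5 8 7 3 / 5 3 8 1 6 7 4 9 2 / 7 4 2 9 3 8 1 5 6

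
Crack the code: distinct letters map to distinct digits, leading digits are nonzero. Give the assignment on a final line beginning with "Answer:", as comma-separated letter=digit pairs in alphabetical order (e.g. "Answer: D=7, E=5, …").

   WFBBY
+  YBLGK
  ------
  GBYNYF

Step 1. [col 1: Y + K ≡ F (mod 10)] Y=5 is one option consistent with column 1 (Y + K ≡ F (mod 10), carry-in 0) — take it ⇒ Y=5.
Step 2. [G] the sum has 6 digits but both addends have 5; that extra leading digit G is the final carry, namely 1 ⇒ G=1.
Step 3. [col 1: Y + K ≡ F (mod 10)] no forcing yet in column 1 (carry-in 0); F=2 is free and consistent — try it ⇒ F=2.
Step 4. [col 1: Y + K ≡ F (mod 10)] from column 1 (Y=5, F=2, carry-in 0, digits 1,2,5 already taken and all letters distinct): K must equal 7. So K=7.
Step 5. [col 2: B + G ≡ Y (mod 10)] in column 2 we have B+G≡Y with carry-in 1; given G=1, Y=5 and digits 1,2,5,7 already taken and all letters distinct, that pins B to 3 ⇒ B=3.
Step 6. [col 3: B + L ≡ N (mod 10)] from column 3 (B=3, carry-in 0, digits 1,2,3,5,7 already taken and all letters distinct): N must equal 9, so N=9.
Step 7. [col 3: B + L ≡ N (mod 10)] in column 3 we have B+L≡N with carry-in 0; given B=3, N=9 and digits 1,2,3,5,7,9 already taken and all letters distinct, that pins L to 6, so L=6.
Step 8. [col 5: W + Y ≡ B (mod 10)] in column 5 we have W+Y≡B with carry-in 0; given Y=5, B=3 and digits 1,2,3,5,6,7,9 already taken and all letters distinct, that pins W to 8, so W=8.

Answer: B=3, F=2, G=1, K=7, L=6, N=9, W=8, Y=5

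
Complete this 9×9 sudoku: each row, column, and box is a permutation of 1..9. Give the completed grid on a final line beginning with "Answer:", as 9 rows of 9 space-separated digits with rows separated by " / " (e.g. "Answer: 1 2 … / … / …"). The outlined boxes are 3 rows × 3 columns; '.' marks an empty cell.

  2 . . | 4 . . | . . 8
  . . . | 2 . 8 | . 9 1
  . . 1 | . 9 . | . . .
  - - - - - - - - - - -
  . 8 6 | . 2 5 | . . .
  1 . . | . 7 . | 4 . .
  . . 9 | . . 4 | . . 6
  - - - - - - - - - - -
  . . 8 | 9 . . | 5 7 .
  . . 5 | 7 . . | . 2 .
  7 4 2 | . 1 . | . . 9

Step 1. [r5c3∈{3}] r5c3's peers cover all but 3 ⇒ r5c3=3.
Step 2. [r6c2∈{2,5,7}] in box 4, 7 fits only at r6c2, so r6c2=7.
Step 3. [r8c7∈{1,3,6,8}] in box 9, 1 fits only at r8c7 ⇒ r8c7=1.
Step 4. [r8c5∈{3,4,6,8}] r8c5 is the only open cell in row 8 admitting 8. So r8c5=8.
Step 5. [r6c5∈{3}] nothing but 3 survives at r6c5. So r6c5=3.
Step 6. [r3c8∈{3,4,5,6}] in col 8, 4 fits only at r3c8, so r3c8=4.
Step 7. [r6c1∈{5}] r6c1 is down to just 5 ⇒ r6c1=5.
Step 8. [r1c2∈{3,5,6,9}] across row 1, 9 lands solely at r1c2 ⇒ r1c2=9.
Step 9. [r6c7∈{2,8}] r6c7 is the only open cell in row 6 admitting 2. So r6c7=2.
Step 10. [r9c4∈{3,5,6}] across row 9, 5 lands solely at r9c4, so r9c4=5.
Step 11. [r3c4∈{3,6}] r3c4 is the only open cell in col 4 admitting 3, so r3c4=3.
Step 12. [r9c7∈{3,6,8}] 8 has one home in col 7: r9c7, so r9c7=8.
Step 13. [r1c3∈{7}] r1c3 is down to just 7. So r1c3=7.
Step 14. [r2c7∈{3,6,7}] across row 2, 7 lands solely at r2c7, so r2c7=7.
Step 15. [r3c7∈{6}] r3c7 has the single candidate 6 ⇒ r3c7=6.
Step 16. [r5c9∈{5}] r5c9's peers cover all but 5 ⇒ r5c9=5.
Step 17. [r8c9∈{3,4}] across row 8, 4 lands solely at r8c9. So r8c9=4.
Step 18. [r7c9∈{3}] r7c9 is down to just 3 ⇒ r7c9=3.
Step 19. [r7c1∈{6}] r7c1's peers cover all but 6. So r7c1=6.
Step 20. [r8c6∈{3,6}] across row 8, 6 lands solely at r8c6 ⇒ r8c6=6.
Step 21. [r2c2∈{3,5,6}] across col 2, 6 lands solely at r2c2. So r2c2=6.
Step 22. [r5c8∈{8}] r5c8 is down to just 8. So r5c8=8.
Step 23. [r1c7∈{3}] nothing but 3 survives at r1c7. So r1c7=3.
Step 24. [r2c1∈{3,4}] row 2 places 3 nowhere but r2c1 ⇒ r2c1=3.
Step 25. [r4c4∈{1}] only 1 remains possible at r4c4, so r4c4=1.
Step 26. [r1c8∈{5}] only 5 remains possible at r1c8. So r1c8=5.
Step 27. [r3c2∈{5}] only 5 remains possible at r3c2 ⇒ r3c2=5.
Step 28. [r2c3∈{4}] r2c3 has the single candidate 4. So r2c3=4.
Step 29. [r1c5∈{6}] r1c5's peers cover all but 6, so r1c5=6.
Step 30. [r4c1∈{4}] nothing but 4 survives at r4c1, so r4c1=4.
Step 31. [r4c7∈{9}] r4c7 is down to just 9 ⇒ r4c7=9.
Step 32. [r7c2∈{1}] r7c2 has the single candidate 1 ⇒ r7c2=1.
Step 33. [r1c6∈{1}] r1c6 has the single candidate 1. So r1c6=1.
Step 34. [r3c6∈{7}] r3c6 has the single candidate 7, so r3c6=7.
Step 35. [r8c2∈{3}] nothing but 3 survives at r8c2 ⇒ r8c2=3.
Step 36. [r6c4∈{8}] nothing but 8 survives at r6c4, so r6c4=8.
Step 37. [r4c9∈{7}] nothing but 7 survives at r4c9, so r4c9=7.
Step 38. [r9c8∈{6}] r9c8 has the single candidate 6, so r9c8=6.
Step 39. [r7c6∈{2}] only 2 remains possible at r7c6, so r7c6=2.
Step 40. [r2c5∈{5}] r2c5's peers cover all but 5, so r2c5=5.
Step 41. [r9c6∈{3}] r9c6 has the single candidate 3 ⇒ r9c6=3.
Step 42. [r7c5∈{4}] only 4 remains possible at r7c5. So r7c5=4.
Step 43. [r6c8∈{1}] nothing but 1 survives at r6c8. So r6c8=1.
Step 44. [r4c8∈{3}] r4c8's peers cover all but 3 ⇒ r4c8=3.
Step 45. [r3c1∈{8}] only 8 remains possible at r3c1 ⇒ r3c1=8.
Step 46. [r5c2∈{2}] nothing but 2 survives at r5c2, so r5c2=2.
Step 47. [r3c9∈{2}] r3c9's peers cover all but 2 ⇒ r3c9=2.
Step 48. [r5c6∈{9}] r5c6 has the single candidate 9, so r5c6=9.
Step 49. [r5c4∈{6}] r5c4 has the single candidate 6, so r5c4=6.
Step 50. [r8c1∈{9}] r8c1 is down to just 9 ⇒ r8c1=9.

Answer: 2 9 7 4 6 1 3 5 8 / 3 6 4 2 5 8 7 9 1 / 8 5 1 3 9 7 6 4 2 / 4 8 6 1 2 5 9 3 7 / 1 2 3 6 7 9 4 8 5 / 5 7 9 8 3 4 2 1 6 / 6 1 8 9 4 2 5 7 3 / 9 3 5 7 8 6 1 2 4 / 7 4 2 5 1 3 8 6 9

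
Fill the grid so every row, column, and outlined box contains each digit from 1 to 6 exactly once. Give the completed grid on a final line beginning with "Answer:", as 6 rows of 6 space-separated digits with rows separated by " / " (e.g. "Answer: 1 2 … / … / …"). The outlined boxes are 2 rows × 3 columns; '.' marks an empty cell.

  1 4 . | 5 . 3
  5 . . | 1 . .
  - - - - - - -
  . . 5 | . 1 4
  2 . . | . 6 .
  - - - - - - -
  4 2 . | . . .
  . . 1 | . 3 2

Step 1. [r3c1∈{3,6}] col 1 places 3 nowhere but r3c1, so r3c1=3.
Step 2. [r1c3∈{2,6}] 6 has one home in row 1: r1c3. So r1c3=6.
Step 3. [r2c3∈{2,3}] r2c3 is the only open cell in col 3 admitting 2, so r2c3=2.
Step 4. [r5c6∈{1,5,6}] in row 5, 1 fits only at r5c6, so r5c6=1.
Step 5. [r6c1∈{6}] r6c1 is down to just 6. So r6c1=6.
Step 6. [r2c2∈{3}] r2c2's peers cover all but 3, so r2c2=3.
Step 7. [r4c4∈{3}] r4c4 is down to just 3 ⇒ r4c4=3.
Step 8. [r4c6∈{5}] r4c6 has the single candidate 5, so r4c6=5.
Step 9. [r4c2∈{1}] r4c2 is down to just 1 ⇒ r4c2=1.
Step 10. [r5c5∈{5}] nothing but 5 survives at r5c5, so r5c5=5.
Step 11. [r2c6∈{6}] nothing but 6 survives at r2c6 ⇒ r2c6=6.
Step 12. [r4c3∈{4}] r4c3's peers cover all but 4. So r4c3=4.
Step 13. [r5c4∈{6}] r5c4's peers cover all but 6 ⇒ r5c4=6.
Step 14. [r6c4∈{4}] r6c4 has the single candidate 4 ⇒ r6c4=4.
Step 15. [r1c5∈{2}] r1c5 has the single candidate 2. So r1c5=2.
Step 16. [r3c4∈{2}] only 2 remains possible at r3c4, so r3c4=2.
Step 17. [r5c3∈{3}] r5c3's peers cover all but 3 ⇒ r5c3=3.
Step 18. [r3c2∈{6}] nothing but 6 survives at r3c2, so r3c2=6.
Step 19. [r2c5∈{4}] r2c5 is down to just 4, so r2c5=4.
Step 20. [r6c2∈{5}] r6c2 is down to just 5, so r6c2=5.

Answer: 1 4 6 5 2 3 / 5 3 2 1 4 6 / 3 6 5 2 1 4 / 2 1 4 3 6 5 / 4 2 3 6 5 1 / 6 5 1 4 3 2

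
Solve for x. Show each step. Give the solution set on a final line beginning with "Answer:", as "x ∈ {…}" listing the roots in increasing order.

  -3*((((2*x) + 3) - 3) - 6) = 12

Step 1. [-3*((((2*x) + 3) - 3) - 6) = 12] -3·(inner) — divide through by -3, so div: (((2*x) + 3) - 3) - 6 = -4.
Step 2. [(((2*x) + 3) - 3) - 6 = -4] 6 comes off first (add 6). So sub: ((2*x) + 3) - 3 = 2.
Step 3. [((2*x) + 3) - 3 = 2] the outer -3 inverts by adding 3 ⇒ sub: (2*x) + 3 = 5.
Step 4. [(2*x) + 3 = 5] 3 comes off first (subtract 3) ⇒ sub: 2*x = 2.
Step 5. [2*x = 2] 2·(inner) — divide through by 2, so div: x = 1.

Answer: x ∈ {1}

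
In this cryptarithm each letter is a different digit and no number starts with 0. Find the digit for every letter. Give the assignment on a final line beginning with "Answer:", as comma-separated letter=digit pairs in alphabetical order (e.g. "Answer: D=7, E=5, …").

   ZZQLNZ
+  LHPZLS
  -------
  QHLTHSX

Step 1. [col 1: Z + S ≡ X (mod 10)] several values work for Z in column 1 (Z + S ≡ X (mod 10), carry-in 0); try Z=5 ⇒ Z=5.
Step 2. [col 1: Z + S ≡ X (mod 10)] column 1 (Z + S ≡ X (mod 10), carry-in 0) doesn't pin S yet; pick S=8 and continue. So S=8.
Step 3. [Q] Q is the leading digit of a 7-digit sum of two 6-digit numbers; the final carry is exactly 1, so Q=1.
Step 4. [col 1: Z + S ≡ X (mod 10)] column 1 reads Z+S+carry(0)=X with Z=5, S=8; with digits 1,5,8 already taken and all letters distinct, the only value for X is 3. So X=3.
Step 5. [col 2: N + L ≡ S (mod 10)] no forcing yet in column 2 (carry-in 1); N=0 is free and consistent — try it ⇒ N=0.
Step 6. [col 2: N + L ≡ S (mod 10)] from column 2 (N=0, S=8, carry-in 1, digits 0,1,3,5,8 already taken and all letters distinct): L must equal 7 ⇒ L=7.
Step 7. [col 3: L + Z ≡ H (mod 10)] column 3: given L=7, Z=5, carry-in 0, and digits 0,1,3,5,7,8 already taken and all letters distinct, L+Z≡H (mod 10) forces H=2 ⇒ H=2.
Step 8. [col 4: Q + P ≡ T (mod 10)] column 4 reads Q+P+carry(1)=T with Q=1; with digits 0,1,2,3,5,7,8 already taken and all letters distinct, the only value for T is 6 ⇒ T=6.
Step 9. [col 4: Q + P ≡ T (mod 10)] column 4: given Q=1, T=6, carry-in 1, and digits 0,1,2,3,5,6,7,8 already taken and all letters distinct, Q+P≡T (mod 10) forces P=4, so P=4.

Answer: H=2, L=7, N=0, P=4, Q=1, S=8, T=6, X=3, Z=5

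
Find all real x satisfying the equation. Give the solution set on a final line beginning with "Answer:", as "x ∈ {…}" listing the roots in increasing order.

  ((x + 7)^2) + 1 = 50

Step 1. [((x + 7)^2) + 1 = 50] 1 comes off first (subtract 1) ⇒ sub: (x + 7)^2 = 49.
Step 2. [(x + 7)^2 = 49] 49 ≥ 0, LHS is (·)² — take ±√ ⇒ sqrt: x + 7 = 7 or -7.
Step 3. [x + 7 = 7 or -7] +7 is outermost — subtract 7 both sides ⇒ sub: x = 0 or -14.

Answer: x ∈ {-14, 0}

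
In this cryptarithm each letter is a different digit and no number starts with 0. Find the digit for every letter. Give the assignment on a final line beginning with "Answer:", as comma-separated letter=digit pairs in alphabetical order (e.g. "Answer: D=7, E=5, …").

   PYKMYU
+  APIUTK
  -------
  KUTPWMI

Step 1. [col 1: U + K ≡ I (mod 10)] no forcing yet in column 1 (carry-in 0); I=5 is free and consistent — try it, so I=5.
Step 2. [col 1: U + K ≡ I (mod 10)] no forcing yet in column 1 (carry-in 0); U=4 is free and consistent — try it ⇒ U=4.
Step 3. [col 1: U + K ≡ I (mod 10)] from column 1 (U=4, I=5, carry-in 0, digits 4,5 already taken and all letters distinct): K must equal 1 ⇒ K=1.
Step 4. [col 2: Y + T ≡ M (mod 10)] column 2 (Y + T ≡ M (mod 10), carry-in 0) doesn't pin M yet; pick M=2 and continue ⇒ M=2.
Step 5. [col 2: Y + T ≡ M (mod 10)] Y=3 is one option consistent with column 2 (Y + T ≡ M (mod 10), carry-in 0) — take it. So Y=3.
Step 6. [col 2: Y + T ≡ M (mod 10)] from column 2 (Y=3, M=2, carry-in 0, digits 1,2,3,4,5 already taken and all letters distinct): T must equal 9, so T=9.
Step 7. [col 3: M + U ≡ W (mod 10)] from column 3 (M=2, U=4, carry-in 1, digits 1,2,3,4,5,9 already taken and all letters distinct): W must equal 7 ⇒ W=7.
Step 8. [col 4: K + I ≡ P (mod 10)] column 4 reads K+I+carry(0)=P with K=1, I=5; with digits 1,2,3,4,5,7,9 already taken and all letters distinct, the only value for P is 6, so P=6.
Step 9. [col 6: P + A ≡ U (mod 10)] column 6 reads P+A+carry(0)=U with P=6, U=4; with digits 1,2,3,4,5,6,7,9 already taken and all letters distinct, the only value for A is 8. So A=8.

Answer: A=8, I=5, K=1, M=2, P=6, T=9, U=4, W=7, Y=3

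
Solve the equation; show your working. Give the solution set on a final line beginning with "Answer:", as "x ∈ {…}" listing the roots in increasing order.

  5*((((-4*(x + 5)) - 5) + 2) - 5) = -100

Step 1. [5*((((-4*(x + 5)) - 5) + 2) - 5) = -100] 5 out front; divide by 5, so div: (((-4*(x + 5)) - 5) + 2) - 5 = -20.
Step 2. [(((-4*(x + 5)) - 5) + 2) - 5 = -20] 5 comes off first (add 5) ⇒ sub: ((-4*(x + 5)) - 5) + 2 = -15.
Step 3. [((-4*(x + 5)) - 5) + 2 = -15] 2 comes off first (subtract 2) ⇒ sub: (-4*(x + 5)) - 5 = -17.
Step 4. [(-4*(x + 5)) - 5 = -17] peel the -5: add 5 from each side. So sub: -4*(x + 5) = -12.
Step 5. [-4*(x + 5) = -12] LHS = -4·(…); ÷-4 both sides. So div: x + 5 = 3.
Step 6. [x + 5 = 3] subtract 5: x sits inside (… + 5), so sub: x = -2.

Answer: x ∈ {-2}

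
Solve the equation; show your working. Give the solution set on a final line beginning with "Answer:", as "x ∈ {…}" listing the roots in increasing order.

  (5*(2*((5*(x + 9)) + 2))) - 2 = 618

Step 1. [(5*(2*((5*(x + 9)) + 2))) - 2 = 618] -2 is outermost — add 2 both sides, so sub: 5*(2*((5*(x + 9)) + 2)) = 620.
Step 2. [5*(2*((5*(x + 9)) + 2)) = 620] 5 out front; divide by 5, so div: 2*((5*(x + 9)) + 2) = 124.
Step 3. [2*((5*(x + 9)) + 2) = 124] leading coefficient 2: divide by 2. So div: (5*(x + 9)) + 2 = 62.
Step 4. [(5*(x + 9)) + 2 = 62] peel the +2: subtract 2 from each side. So sub: 5*(x + 9) = 60.
Step 5. [5*(x + 9) = 60] leading coefficient 5: divide by 5. So div: x + 9 = 12.
Step 6. [x + 9 = 12] the outer +9 inverts by subtracting 9, so sub: x = 3.

Answer: x ∈ {3}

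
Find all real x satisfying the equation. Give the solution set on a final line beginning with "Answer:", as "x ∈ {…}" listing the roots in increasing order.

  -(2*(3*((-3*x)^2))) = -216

Step 1. [-(2*(3*((-3*x)^2))) = -216] leading − — multiply by −1, so neg: 2*(3*((-3*x)^2)) = 216.
Step 2. [2*(3*((-3*x)^2)) = 216] 2 out front; divide by 2, so div: 3*((-3*x)^2) = 108.
Step 3. [3*((-3*x)^2) = 108] LHS = 3·(…); ÷3 both sides ⇒ div: (-3*x)^2 = 36.
Step 4. [(-3*x)^2 = 36] LHS squared, RHS 36 ≥ 0: apply √ (±). So sqrt: -3*x = 6 or -6.
Step 5. [-3*x = 6 or -6] -3·(inner) — divide through by -3 ⇒ div: x = -2 or 2.

Answer: x ∈ {-2, 2}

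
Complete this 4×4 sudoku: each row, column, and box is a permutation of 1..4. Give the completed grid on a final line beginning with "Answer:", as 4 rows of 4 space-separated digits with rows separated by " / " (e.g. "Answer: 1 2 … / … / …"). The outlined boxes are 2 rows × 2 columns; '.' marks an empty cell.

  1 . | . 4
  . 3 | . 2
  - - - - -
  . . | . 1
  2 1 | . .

Step 1. [r1c3∈{3}] only 3 remains possible at r1c3 ⇒ r1c3=3.
Step 2. [r3c2∈{4}] r3c2 has the single candidate 4. So r3c2=4.
Step 3. [r4c4∈{3}] only 3 remains possible at r4c4 ⇒ r4c4=3.
Step 4. [r3c1∈{3}] r3c1's peers cover all but 3, so r3c1=3.
Step 5. [r4c3∈{4}] r4c3 has the single candidate 4. So r4c3=4.
Step 6. [r2c1∈{4}] r2c1 has the single candidate 4 ⇒ r2c1=4.
Step 7. [r2c3∈{1}] nothing but 1 survives at r2c3 ⇒ r2c3=1.
Step 8. [r1c2∈{2}] r1c2 is down to just 2, so r1c2=2.
Step 9. [r3c3∈{2}] only 2 remains possible at r3c3 ⇒ r3c3=2.

Answer: 1 2 3 4 / 4 3 1 2 / 3 4 2 1 / 2 1 4 3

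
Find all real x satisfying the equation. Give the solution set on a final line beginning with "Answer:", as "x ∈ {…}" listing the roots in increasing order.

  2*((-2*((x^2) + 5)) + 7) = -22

Step 1. [2*((-2*((x^2) + 5)) + 7) = -22] LHS = 2·(…); ÷2 both sides. So div: (-2*((x^2) + 5)) + 7 = -11.
Step 2. [(-2*((x^2) + 5)) + 7 = -11] 7 comes off first (subtract 7), so sub: -2*((x^2) + 5) = -18.
Step 3. [-2*((x^2) + 5) = -18] -2·(inner) — divide through by -2. So div: (x^2) + 5 = 9.
Step 4. [(x^2) + 5 = 9] subtract 5: x sits inside (… + 5) ⇒ sub: x^2 = 4.
Step 5. [x^2 = 4] √ both sides: 4 ≥ 0 gives two branches. So sqrt: x = 2 or -2.

Answer: x ∈ {-2, 2}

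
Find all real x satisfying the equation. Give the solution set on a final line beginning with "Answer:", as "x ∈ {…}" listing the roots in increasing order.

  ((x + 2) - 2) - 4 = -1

Step 1. [((x + 2) - 2) - 4 = -1] add 4: x sits inside (… - 4), so sub: (x + 2) - 2 = 3.
Step 2. [(x + 2) - 2 = 3] the outer -2 inverts by adding 2 ⇒ sub: x + 2 = 5.
Step 3. [x + 2 = 5] the outer +2 inverts by subtracting 2. So sub: x = 3.

Answer: x ∈ {3}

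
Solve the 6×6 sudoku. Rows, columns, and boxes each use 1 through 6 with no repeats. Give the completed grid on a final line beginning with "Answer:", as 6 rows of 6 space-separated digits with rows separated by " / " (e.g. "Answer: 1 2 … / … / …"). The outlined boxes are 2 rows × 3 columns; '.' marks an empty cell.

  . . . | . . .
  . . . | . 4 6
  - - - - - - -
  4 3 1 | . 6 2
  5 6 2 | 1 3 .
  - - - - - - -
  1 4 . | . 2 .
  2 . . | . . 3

Step 1. [r6c2∈{5}] r6c2 is down to just 5, so r6c2=5.
Step 2. [r1c5∈{1,5}] 5 has one home in col 5: r1c5 ⇒ r1c5=5.
Step 3. [r2c1∈{3}] nothing but 3 survives at r2c1. So r2c1=3.
Step 4. [r6c3∈{6}] r6c3 is down to just 6 ⇒ r6c3=6.
Step 5. [r2c2∈{1,2}] 1 has one home in row 2: r2c2. So r2c2=1.
Step 6. [r2c4∈{2}] r2c4 is down to just 2 ⇒ r2c4=2.
Step 7. [r3c4∈{5}] r3c4 is down to just 5, so r3c4=5.
Step 8. [r2c3∈{5}] r2c3 has the single candidate 5 ⇒ r2c3=5.
Step 9. [r1c1∈{6}] r1c1 has the single candidate 6. So r1c1=6.
Step 10. [r5c4∈{6}] r5c4 has the single candidate 6. So r5c4=6.
Step 11. [r1c3∈{4}] r1c3's peers cover all but 4, so r1c3=4.
Step 12. [r1c6∈{1}] r1c6's peers cover all but 1, so r1c6=1.
Step 13. [r5c6∈{5}] r5c6's peers cover all but 5 ⇒ r5c6=5.
Step 14. [r4c6∈{4}] nothing but 4 survives at r4c6 ⇒ r4c6=4.
Step 15. [r5c3∈{3}] r5c3 has the single candidate 3, so r5c3=3.
Step 16. [r6c5∈{1}] r6c5 is down to just 1. So r6c5=1.
Step 17. [r1c2∈{2}] r1c2 has the single candidate 2, so r1c2=2.
Step 18. [r6c4∈{4}] r6c4 is down to just 4. So r6c4=4.
Step 19. [r1c4∈{3}] r1c4 has the single candidate 3 ⇒ r1c4=3.

Answer: 6 2 4 3 5 1 / 3 1 5 2 4 6 / 4 3 1 5 6 2 / 5 6 2 1 3 4 / 1 4 3 6 2 5 / 2 5 6 4 1 3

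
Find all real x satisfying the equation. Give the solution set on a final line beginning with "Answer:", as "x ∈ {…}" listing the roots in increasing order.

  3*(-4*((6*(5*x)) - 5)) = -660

Step 1. [3*(-4*((6*(5*x)) - 5)) = -660] 3 out front; divide by 3, so div: -4*((6*(5*x)) - 5) = -220.
Step 2. [-4*((6*(5*x)) - 5) = -220] LHS = -4·(…); ÷-4 both sides ⇒ div: (6*(5*x)) - 5 = 55.
Step 3. [(6*(5*x)) - 5 = 55] 5 comes off first (add 5). So sub: 6*(5*x) = 60.
Step 4. [6*(5*x) = 60] 6 out front; divide by 6. So div: 5*x = 10.
Step 5. [5*x = 10] 5·(inner) — divide through by 5. So div: x = 2.

Answer: x ∈ {2}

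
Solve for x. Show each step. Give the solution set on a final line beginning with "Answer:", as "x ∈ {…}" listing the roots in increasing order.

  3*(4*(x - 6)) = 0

Step 1. [3*(4*(x - 6)) = 0] divide by the outer 3 ⇒ div: 4*(x - 6) = 0.
Step 2. [4*(x - 6) = 0] 4 out front; divide by 4, so div: x - 6 = 0.
Step 3. [x - 6 = 0] peel the -6: add 6 from each side. So sub: x = 6.

Answer: x ∈ {6}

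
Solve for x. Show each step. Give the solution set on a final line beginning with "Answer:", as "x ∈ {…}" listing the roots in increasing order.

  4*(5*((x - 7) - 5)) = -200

Step 1. [4*(5*((x - 7) - 5)) = -200] divide by the outer 4 ⇒ div: 5*((x - 7) - 5) = -50.
Step 2. [5*((x - 7) - 5) = -50] divide by the outer 5, so div: (x - 7) - 5 = -10.
Step 3. [(x - 7) - 5 = -10] add 5: x sits inside (… - 5), so sub: x - 7 = -5.
Step 4. [x - 7 = -5] add 7: x sits inside (… - 7). So sub: x = 2.

Answer: x ∈ {2}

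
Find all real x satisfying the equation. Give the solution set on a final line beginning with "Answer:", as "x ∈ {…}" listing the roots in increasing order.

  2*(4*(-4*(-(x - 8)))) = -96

Step 1. [2*(4*(-4*(-(x - 8)))) = -96] leading coefficient 2: divide by 2. So div: 4*(-4*(-(x - 8))) = -48.
Step 2. [4*(-4*(-(x - 8))) = -48] leading coefficient 4: divide by 4, so div: -4*(-(x - 8)) = -12.
Step 3. [-4*(-(x - 8)) = -12] -4 out front; divide by -4. So div: -(x - 8) = 3.
Step 4. [-(x - 8) = 3] LHS negated; negate both sides. So neg: x - 8 = -3.
Step 5. [x - 8 = -3] peel the -8: add 8 from each side, so sub: x = 5.

Answer: x ∈ {5}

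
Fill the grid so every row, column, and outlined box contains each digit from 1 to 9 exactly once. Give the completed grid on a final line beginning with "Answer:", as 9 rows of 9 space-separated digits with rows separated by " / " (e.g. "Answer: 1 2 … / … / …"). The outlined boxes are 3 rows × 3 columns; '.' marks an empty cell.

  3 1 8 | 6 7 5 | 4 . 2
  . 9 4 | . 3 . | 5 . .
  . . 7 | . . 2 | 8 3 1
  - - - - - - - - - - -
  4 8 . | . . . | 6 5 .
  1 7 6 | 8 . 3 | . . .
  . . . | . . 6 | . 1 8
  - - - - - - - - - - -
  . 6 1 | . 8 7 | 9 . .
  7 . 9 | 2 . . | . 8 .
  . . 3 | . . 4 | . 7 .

Step 1. [r5c5∈{2,4,5,9}] 5 has one home in row 5: r5c5 ⇒ r5c5=5.
Step 2. [r8c6∈{1}] r8c6 is down to just 1. So r8c6=1.
Step 3. [r4c9∈{3,7,9}] 3 has one home in row 4: r4c9. So r4c9=3.
Step 4. [r6c1∈{2,5,9}] in col 1, 9 fits only at r6c1. So r6c1=9.
Step 5. [r3c2∈{5}] r3c2 has the single candidate 5 ⇒ r3c2=5.
Step 6. [r9c2∈{2}] only 2 remains possible at r9c2. So r9c2=2.
Step 7. [r8c9∈{4,5,6}] 5 has one home in row 8: r8c9. So r8c9=5.
Step 8. [r4c4∈{1,7,9}] row 4 places 7 nowhere but r4c4. So r4c4=7.
Step 9. [r5c7∈{2}] only 2 remains possible at r5c7, so r5c7=2.
Step 10. [r4c5∈{1,2,9}] in row 4, 1 fits only at r4c5, so r4c5=1.
Step 11. [r9c9∈{6}] r9c9 is down to just 6, so r9c9=6.
Step 12. [r6c5∈{2,4}] r6c5 is the only open cell in col 5 admitting 2 ⇒ r6c5=2.
Step 13. [r7c9∈{4}] r7c9 has the single candidate 4 ⇒ r7c9=4.
Step 14. [r3c5∈{4,9}] in col 5, 4 fits only at r3c5, so r3c5=4.
Step 15. [r7c1∈{5}] r7c1's peers cover all but 5, so r7c1=5.
Step 16. [r2c1∈{2,6}] across row 2, 2 lands solely at r2c1 ⇒ r2c1=2.
Step 17. [r1c8∈{9}] r1c8 is down to just 9 ⇒ r1c8=9.
Step 18. [r9c4∈{5,9}] 5 has one home in row 9: r9c4 ⇒ r9c4=5.
Step 19. [r6c2∈{3}] r6c2 has the single candidate 3. So r6c2=3.
Step 20. [r9c7∈{1}] only 1 remains possible at r9c7. So r9c7=1.
Step 21. [r2c9∈{7}] nothing but 7 survives at r2c9. So r2c9=7.
Step 22. [r3c1∈{6}] r3c1 is down to just 6 ⇒ r3c1=6.
Step 23. [r2c6∈{8}] r2c6's peers cover all but 8, so r2c6=8.
Step 24. [r6c3∈{5}] nothing but 5 survives at r6c3. So r6c3=5.
Step 25. [r5c9∈{9}] r5c9 has the single candidate 9 ⇒ r5c9=9.
Step 26. [r9c5∈{9}] r9c5 is down to just 9, so r9c5=9.
Step 27. [r8c2∈{4}] r8c2's peers cover all but 4. So r8c2=4.
Step 28. [r2c8∈{6}] only 6 remains possible at r2c8 ⇒ r2c8=6.
Step 29. [r7c4∈{3}] r7c4 has the single candidate 3 ⇒ r7c4=3.
Step 30. [r8c5∈{6}] r8c5 is down to just 6 ⇒ r8c5=6.
Step 31. [r6c4∈{4}] only 4 remains possible at r6c4 ⇒ r6c4=4.
Step 32. [r3c4∈{9}] r3c4 is down to just 9 ⇒ r3c4=9.
Step 33. [r8c7∈{3}] r8c7 is down to just 3, so r8c7=3.
Step 34. [r5c8∈{4}] r5c8 has the single candidate 4, so r5c8=4.
Step 35. [r7c8∈{2}] r7c8's peers cover all but 2. So r7c8=2.
Step 36. [r4c6∈{9}] r4c6 has the single candidate 9, so r4c6=9.
Step 37. [r4c3∈{2}] nothing but 2 survives at r4c3. So r4c3=2.
Step 38. [r9c1∈{8}] nothing but 8 survives at r9c1, so r9c1=8.
Step 39. [r2c4∈{1}] only 1 remains possible at r2c4 ⇒ r2c4=1.
Step 40. [r6c7∈{7}] only 7 remains possible at r6c7, so r6c7=7.

Answer: 3 1 8 6 7 5 4 9 2 / 2 9 4 1 3 8 5 6 7 / 6 5 7 9 4 2 8 3 1 / 4 8 2 7 1 9 6 5 3 / 1 7 6 8 5 3 2 4 9 / 9 3 5 4 2 6 7 1 8 / 5 6 1 3 8 7 9 2 4 / 7 4 9 2 6 1 3 8 5 / 8 2 3 5 9 4 1 7 6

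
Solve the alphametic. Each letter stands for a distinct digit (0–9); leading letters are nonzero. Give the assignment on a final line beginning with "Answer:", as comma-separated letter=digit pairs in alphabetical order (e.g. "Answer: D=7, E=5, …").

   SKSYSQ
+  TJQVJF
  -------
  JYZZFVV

Step 1. [col 1: Q + F ≡ V (mod 10)] several values work for V in column 1 (Q + F ≡ V (mod 10), carry-in 0); try V=9. So V=9.
Step 2. [J] adding two 6-digit numbers gives at most 6+1 digits, and here it does — J is that final carry and must be 1 ⇒ J=1.
Step 3. [col 1: Q + F ≡ V (mod 10)] several values work for Q in column 1 (Q + F ≡ V (mod 10), carry-in 0); try Q=7, so Q=7.
Step 4. [col 1: Q + F ≡ V (mod 10)] column 1 reads Q+F+carry(0)=V with Q=7, V=9; with digits 1,7,9 already taken and all letters distinct, the only value for F is 2, so F=2.
Step 5. [col 2: S + J ≡ V (mod 10)] column 2: given J=1, V=9, carry-in 0, and digits 1,2,7,9 already taken and all letters distinct, S+J≡V (mod 10) forces S=8. So S=8.
Step 6. [col 3: Y + V ≡ F (mod 10)] column 3: given V=9, F=2, carry-in 0, and digits 1,2,7,8,9 already taken and all letters distinct, Y+V≡F (mod 10) forces Y=3. So Y=3.
Step 7. [col 4: S + Q ≡ Z (mod 10)] in column 4 we have S+Q≡Z with carry-in 1; given S=8, Q=7 and digits 1,2,3,7,8,9 already taken and all letters distinct, that pins Z to 6 ⇒ Z=6.
Step 8. [col 5: K + J ≡ Z (mod 10)] column 5 reads K+J+carry(1)=Z with J=1, Z=6; with digits 1,2,3,6,7,8,9 already taken and all letters distinct, the only value for K is 4 ⇒ K=4.
Step 9. [col 6: S + T ≡ Y (mod 10)] column 6: given S=8, Y=3, carry-in 0, and digits 1,2,3,4,6,7,8,9 already taken and all letters distinct, S+T≡Y (mod 10) forces T=5, so T=5.

Answer: F=2, J=1, K=4, Q=7, S=8, T=5, V=9, Y=3, Z=6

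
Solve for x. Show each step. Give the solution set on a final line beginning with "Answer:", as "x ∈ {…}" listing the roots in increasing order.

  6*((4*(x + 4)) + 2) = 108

Step 1. [6*((4*(x + 4)) + 2) = 108] 6·(inner) — divide through by 6, so div: (4*(x + 4)) + 2 = 18.
Step 2. [(4*(x + 4)) + 2 = 18] 2 comes off first (subtract 2) ⇒ sub: 4*(x + 4) = 16.
Step 3. [4*(x + 4) = 16] 4·(inner) — divide through by 4, so div: x + 4 = 4.
Step 4. [x + 4 = 4] 4 comes off first (subtract 4). So sub: x = 0.

Answer: x ∈ {0}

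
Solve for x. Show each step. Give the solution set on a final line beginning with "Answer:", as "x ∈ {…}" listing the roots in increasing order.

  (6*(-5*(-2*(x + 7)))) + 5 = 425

Step 1. [(6*(-5*(-2*(x + 7)))) + 5 = 425] subtract 5: x sits inside (… + 5) ⇒ sub: 6*(-5*(-2*(x + 7))) = 420.
Step 2. [6*(-5*(-2*(x + 7))) = 420] divide by the outer 6, so div: -5*(-2*(x + 7)) = 70.
Step 3. [-5*(-2*(x + 7)) = 70] -5·(inner) — divide through by -5. So div: -2*(x + 7) = -14.
Step 4. [-2*(x + 7) = -14] LHS = -2·(…); ÷-2 both sides. So div: x + 7 = 7.
Step 5. [x + 7 = 7] the outer +7 inverts by subtracting 7 ⇒ sub: x = 0.

Answer: x ∈ {0}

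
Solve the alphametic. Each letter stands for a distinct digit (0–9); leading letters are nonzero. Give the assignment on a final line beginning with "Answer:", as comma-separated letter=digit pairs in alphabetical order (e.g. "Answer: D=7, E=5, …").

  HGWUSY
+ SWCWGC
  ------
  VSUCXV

Step 1. [col 1: Y + C ≡ V (mod 10)] column 1 (Y + C ≡ V (mod 10), carry-in 0) doesn't pin Y yet; pick Y=8 and continue. So Y=8.
Step 2. [col 1: Y + C ≡ V (mod 10)] column 1 (Y + C ≡ V (mod 10), carry-in 0) doesn't pin C yet; pick C=1 and continue ⇒ C=1.
Step 3. [col 1: Y + C ≡ V (mod 10)] from column 1 (Y=8, C=1, carry-in 0, digits 1,8 already taken and all letters distinct): V must equal 9. So V=9.
Step 4. [col 2: S + G ≡ X (mod 10)] several values work for G in column 2 (S + G ≡ X (mod 10), carry-in 0); try G=3, so G=3.
Step 5. [col 2: S + G ≡ X (mod 10)] S=7 is one option consistent with column 2 (S + G ≡ X (mod 10), carry-in 0) — take it ⇒ S=7.
Step 6. [col 2: S + G ≡ X (mod 10)] from column 2 (S=7, G=3, carry-in 0, digits 1,3,7,8,9 already taken and all letters distinct): X must equal 0 ⇒ X=0.
Step 7. [col 3: U + W ≡ C (mod 10)] U=6 is one option consistent with column 3 (U + W ≡ C (mod 10), carry-in 1) — take it. So U=6.
Step 8. [col 3: U + W ≡ C (mod 10)] from column 3 (U=6, C=1, carry-in 1, digits 0,1,3,6,7,8,9 already taken and all letters distinct): W must equal 4. So W=4.
Step 9. [col 6: H + S ≡ V (mod 10)] column 6: given S=7, V=9, carry-in 0, and digits 0,1,3,4,6,7,8,9 already taken and all letters distinct, H+S≡V (mod 10) forces H=2 ⇒ H=2.

Answer: C=1, G=3, H=2, S=7, U=6, V=9, W=4, X=0, Y=8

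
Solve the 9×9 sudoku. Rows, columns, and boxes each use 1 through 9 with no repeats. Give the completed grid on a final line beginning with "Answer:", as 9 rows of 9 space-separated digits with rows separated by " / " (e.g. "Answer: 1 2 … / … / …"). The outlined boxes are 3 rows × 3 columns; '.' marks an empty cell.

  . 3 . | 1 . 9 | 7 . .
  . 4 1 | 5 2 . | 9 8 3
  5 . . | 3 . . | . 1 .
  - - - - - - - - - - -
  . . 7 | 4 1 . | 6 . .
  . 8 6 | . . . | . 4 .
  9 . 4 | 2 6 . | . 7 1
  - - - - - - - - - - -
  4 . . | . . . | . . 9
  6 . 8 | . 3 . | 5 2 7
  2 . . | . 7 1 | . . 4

Step 1. [r3c2∈{2,6,7,9}] col 2 places 6 nowhere but r3c2 ⇒ r3c2=6.
Step 2. [r3c9∈{2}] nothing but 2 survives at r3c9 ⇒ r3c9=2.
Step 3. [r5c9∈{5}] r5c9 is down to just 5 ⇒ r5c9=5.
Step 4. [r3c6∈{4,7,8}] 7 has one home in row 3: r3c6, so r3c6=7.
Step 5. [r6c2∈{5}] r6c2's peers cover all but 5. So r6c2=5.
Step 6. [r5c6∈{3}] r5c6 has the single candidate 3. So r5c6=3.
Step 7. [r6c7∈{3,8}] 3 has one home in row 6: r6c7 ⇒ r6c7=3.
Step 8. [r7c5∈{5,8}] r7c5 is the only open cell in col 5 admitting 5 ⇒ r7c5=5.
Step 9. [r9c2∈{9}] r9c2 is down to just 9 ⇒ r9c2=9.
Step 10. [r7c6∈{2,6,8}] across row 7, 2 lands solely at r7c6, so r7c6=2.
Step 11. [r1c5∈{4,8}] in row 1, 4 fits only at r1c5 ⇒ r1c5=4.
Step 12. [r7c7∈{1,8}] r7c7 is the only open cell in col 7 admitting 1 ⇒ r7c7=1.
Step 13. [r7c3∈{3}] r7c3's peers cover all but 3, so r7c3=3.
Step 14. [r7c8∈{6}] only 6 remains possible at r7c8 ⇒ r7c8=6.
Step 15. [r7c4∈{8}] nothing but 8 survives at r7c4 ⇒ r7c4=8.
Step 16. [r8c4∈{9}] nothing but 9 survives at r8c4 ⇒ r8c4=9.
Step 17. [r4c9∈{8}] r4c9's peers cover all but 8. So r4c9=8.
Step 18. [r9c7∈{8}] nothing but 8 survives at r9c7. So r9c7=8.
Step 19. [r4c2∈{2}] only 2 remains possible at r4c2 ⇒ r4c2=2.
Step 20. [r3c7∈{4}] r3c7 is down to just 4 ⇒ r3c7=4.
Step 21. [r9c8∈{3}] r9c8 has the single candidate 3. So r9c8=3.
Step 22. [r8c2∈{1}] only 1 remains possible at r8c2, so r8c2=1.
Step 23. [r7c2∈{7}] only 7 remains possible at r7c2. So r7c2=7.
Step 24. [r3c5∈{8}] r3c5's peers cover all but 8. So r3c5=8.
Step 25. [r1c8∈{5}] r1c8's peers cover all but 5. So r1c8=5.
Step 26. [r1c1∈{8}] r1c1's peers cover all but 8, so r1c1=8.
Step 27. [r4c6∈{5}] only 5 remains possible at r4c6, so r4c6=5.
Step 28. [r2c1∈{7}] r2c1's peers cover all but 7. So r2c1=7.
Step 29. [r6c6∈{8}] only 8 remains possible at r6c6, so r6c6=8.
Step 30. [r1c9∈{6}] r1c9 has the single candidate 6. So r1c9=6.
Step 31. [r4c1∈{3}] r4c1 has the single candidate 3 ⇒ r4c1=3.
Step 32. [r5c1∈{1}] r5c1 has the single candidate 1, so r5c1=1.
Step 33. [r2c6∈{6}] nothing but 6 survives at r2c6. So r2c6=6.
Step 34. [r4c8∈{9}] only 9 remains possible at r4c8, so r4c8=9.
Step 35. [r9c4∈{6}] r9c4 is down to just 6 ⇒ r9c4=6.
Step 36. [r9c3∈{5}] r9c3 has the single candidate 5, so r9c3=5.
Step 37. [r5c4∈{7}] only 7 remains possible at r5c4, so r5c4=7.
Step 38. [r5c7∈{2}] nothing but 2 survives at r5c7, so r5c7=2.
Step 39. [r1c3∈{2}] r1c3 is down to just 2, so r1c3=2.
Step 40. [r5c5∈{9}] only 9 remains possible at r5c5 ⇒ r5c5=9.
Step 41. [r8c6∈{4}] r8c6's peers cover all but 4 ⇒ r8c6=4.
Step 42. [r3c3∈{9}] r3c3 has the single candidate 9. So r3c3=9.

Answer: 8 3 2 1 4 9 7 5 6 / 7 4 1 5 2 6 9 8 3 / 5 6 9 3 8 7 4 1 2 / 3 2 7 4 1 5 6 9 8 / 1 8 6 7 9 3 2 4 5 / 9 5 4 2 6 8 3 7 1 / 4 7 3 8 5 2 1 6 9 / 6 1 8 9 3 4 5 2 7 / 2 9 5 6 7 1 8 3 4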